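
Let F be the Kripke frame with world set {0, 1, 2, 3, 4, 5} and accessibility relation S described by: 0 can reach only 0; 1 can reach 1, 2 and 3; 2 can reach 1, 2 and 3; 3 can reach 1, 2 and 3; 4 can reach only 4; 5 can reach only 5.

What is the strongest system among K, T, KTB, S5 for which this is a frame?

Reflexive (axiom T): yes — every world is S-related to itself.
Symmetric (axiom B): yes — every pair in S has its reverse in S.
Euclidean (axiom 5): yes — any two successors of a common world are S-related.
So F validates K, T, KTB, S5. The strongest is S5.

S5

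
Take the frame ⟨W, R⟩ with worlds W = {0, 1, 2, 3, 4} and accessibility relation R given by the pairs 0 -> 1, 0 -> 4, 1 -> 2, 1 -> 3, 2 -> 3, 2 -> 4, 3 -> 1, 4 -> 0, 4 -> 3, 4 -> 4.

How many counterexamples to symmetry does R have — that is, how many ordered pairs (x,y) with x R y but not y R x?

Enumerating: (0,1), (1,2), (2,3), (2,4), (4,3).

5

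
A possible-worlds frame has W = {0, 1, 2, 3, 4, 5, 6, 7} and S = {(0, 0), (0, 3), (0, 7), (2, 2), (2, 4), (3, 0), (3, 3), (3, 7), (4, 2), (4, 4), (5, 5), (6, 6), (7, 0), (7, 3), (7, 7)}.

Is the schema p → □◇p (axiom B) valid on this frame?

Yes

The schema B characterises exactly the symmetric frames.
Symmetric: yes — every pair in S has its reverse in S.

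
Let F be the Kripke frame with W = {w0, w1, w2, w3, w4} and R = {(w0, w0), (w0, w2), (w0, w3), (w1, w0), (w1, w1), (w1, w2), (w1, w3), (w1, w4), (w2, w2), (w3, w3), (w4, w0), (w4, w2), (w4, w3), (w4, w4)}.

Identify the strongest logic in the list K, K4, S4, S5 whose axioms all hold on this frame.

S4

Transitive (axiom 4): yes — every two-step R-path is closed by a direct edge.
Reflexive (axiom T): yes — every world is R-related to itself.
Euclidean (axiom 5): no — w0 R w2 and w0 R w3, but not w2 R w3.
So F validates K, K4, S4; S5 would additionally require R to be Euclidean. The strongest is S4.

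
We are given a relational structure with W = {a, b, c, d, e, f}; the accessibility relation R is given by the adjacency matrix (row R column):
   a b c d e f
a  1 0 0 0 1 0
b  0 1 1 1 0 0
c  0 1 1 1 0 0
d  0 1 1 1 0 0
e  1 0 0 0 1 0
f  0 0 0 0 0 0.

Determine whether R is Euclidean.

Euclidean: yes — any two successors of a common world are R-related.

Yes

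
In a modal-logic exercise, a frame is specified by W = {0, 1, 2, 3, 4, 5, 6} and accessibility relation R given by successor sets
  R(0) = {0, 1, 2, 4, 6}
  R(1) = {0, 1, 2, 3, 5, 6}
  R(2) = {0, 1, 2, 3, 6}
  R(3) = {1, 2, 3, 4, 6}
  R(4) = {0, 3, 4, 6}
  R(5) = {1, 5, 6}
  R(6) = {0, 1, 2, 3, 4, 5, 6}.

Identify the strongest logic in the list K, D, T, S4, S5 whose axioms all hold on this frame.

T

Serial (axiom D): yes — every world has a successor (e.g. 0 R 0).
Reflexive (axiom T): yes — every world is R-related to itself.
Transitive (axiom 4): no — 0 R 1 and 1 R 3, but not 0 R 3.
Euclidean (axiom 5): no — 0 R 1 and 0 R 4, but not 1 R 4.
So F validates K, D, T; S4 would additionally require R to be transitive. The strongest is T.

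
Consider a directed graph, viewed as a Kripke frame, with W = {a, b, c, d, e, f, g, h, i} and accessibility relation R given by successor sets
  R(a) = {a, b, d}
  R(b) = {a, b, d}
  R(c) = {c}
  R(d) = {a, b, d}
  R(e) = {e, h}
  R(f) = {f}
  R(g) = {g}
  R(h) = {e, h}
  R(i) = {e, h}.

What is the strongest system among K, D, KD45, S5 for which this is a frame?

KD45

Serial (axiom D): yes — every world has a successor (e.g. a R a).
Euclidean (axiom 5): yes — any two successors of a common world are R-related.
Transitive (axiom 4): yes — every two-step R-path is closed by a direct edge.
Reflexive (axiom T): no — i is not related to itself.
So F validates K, D, KD45; S5 would additionally require R to be reflexive. The strongest is KD45.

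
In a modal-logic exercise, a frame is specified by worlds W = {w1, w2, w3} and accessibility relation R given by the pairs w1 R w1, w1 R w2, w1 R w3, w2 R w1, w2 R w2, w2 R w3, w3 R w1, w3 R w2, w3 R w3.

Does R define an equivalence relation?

Yes

Reflexive: yes — every world is R-related to itself.
Symmetric: yes — every pair in R has its reverse in R.
Transitive: yes — every two-step R-path is closed by a direct edge.
So R is an equivalence relation.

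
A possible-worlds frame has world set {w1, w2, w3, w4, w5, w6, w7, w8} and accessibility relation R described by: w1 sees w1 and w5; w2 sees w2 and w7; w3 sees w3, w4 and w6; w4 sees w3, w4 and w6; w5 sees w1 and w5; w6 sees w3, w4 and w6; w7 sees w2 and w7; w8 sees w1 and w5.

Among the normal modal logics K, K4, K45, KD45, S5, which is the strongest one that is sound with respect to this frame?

Transitive (axiom 4): yes — every two-step R-path is closed by a direct edge.
Euclidean (axiom 5): yes — any two successors of a common world are R-related.
Serial (axiom D): yes — every world has a successor (e.g. w1 R w1).
Reflexive (axiom T): no — w8 is not related to itself.
So F validates K, K4, K45, KD45; S5 would additionally require R to be reflexive. The strongest is KD45.

KD45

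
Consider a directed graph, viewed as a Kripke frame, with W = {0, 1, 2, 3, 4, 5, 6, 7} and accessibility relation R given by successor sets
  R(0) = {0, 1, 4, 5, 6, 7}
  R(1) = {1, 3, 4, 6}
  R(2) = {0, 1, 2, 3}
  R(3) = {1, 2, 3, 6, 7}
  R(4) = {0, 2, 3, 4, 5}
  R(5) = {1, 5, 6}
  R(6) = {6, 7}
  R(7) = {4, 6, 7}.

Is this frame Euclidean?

No

Euclidean: no — 0 R 1 and 0 R 5, but not 1 R 5.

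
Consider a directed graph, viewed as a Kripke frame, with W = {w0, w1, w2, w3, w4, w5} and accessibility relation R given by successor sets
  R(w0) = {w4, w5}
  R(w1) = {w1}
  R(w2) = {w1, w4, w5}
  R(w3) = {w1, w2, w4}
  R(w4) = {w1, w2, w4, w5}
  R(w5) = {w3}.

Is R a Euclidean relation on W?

No

Euclidean: no — w0 R w5 and w0 R w4, but not w5 R w4.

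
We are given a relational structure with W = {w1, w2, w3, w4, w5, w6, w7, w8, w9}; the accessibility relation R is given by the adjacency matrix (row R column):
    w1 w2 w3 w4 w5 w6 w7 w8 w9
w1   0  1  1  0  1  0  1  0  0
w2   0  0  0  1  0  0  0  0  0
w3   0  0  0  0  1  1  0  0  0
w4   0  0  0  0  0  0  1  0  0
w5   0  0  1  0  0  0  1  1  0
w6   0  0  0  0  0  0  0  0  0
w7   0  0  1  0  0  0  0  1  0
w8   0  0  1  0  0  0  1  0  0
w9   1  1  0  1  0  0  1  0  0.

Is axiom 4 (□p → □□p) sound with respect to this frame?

The schema 4 characterises exactly the transitive frames.
Transitive: no — w1 R w2 and w2 R w4, but not w1 R w4.

No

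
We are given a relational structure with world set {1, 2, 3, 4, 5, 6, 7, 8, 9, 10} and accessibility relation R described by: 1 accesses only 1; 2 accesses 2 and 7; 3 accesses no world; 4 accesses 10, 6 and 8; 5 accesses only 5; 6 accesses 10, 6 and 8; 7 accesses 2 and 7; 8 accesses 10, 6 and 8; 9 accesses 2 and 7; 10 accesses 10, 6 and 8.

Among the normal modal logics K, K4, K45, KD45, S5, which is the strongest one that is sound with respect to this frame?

Transitive (axiom 4): yes — every two-step R-path is closed by a direct edge.
Euclidean (axiom 5): yes — any two successors of a common world are R-related.
Serial (axiom D): no — 3 has no R-successor.
Reflexive (axiom T): no — 3 is not related to itself.
So F validates K, K4, K45; KD45 would additionally require R to be serial. The strongest is K45.

K45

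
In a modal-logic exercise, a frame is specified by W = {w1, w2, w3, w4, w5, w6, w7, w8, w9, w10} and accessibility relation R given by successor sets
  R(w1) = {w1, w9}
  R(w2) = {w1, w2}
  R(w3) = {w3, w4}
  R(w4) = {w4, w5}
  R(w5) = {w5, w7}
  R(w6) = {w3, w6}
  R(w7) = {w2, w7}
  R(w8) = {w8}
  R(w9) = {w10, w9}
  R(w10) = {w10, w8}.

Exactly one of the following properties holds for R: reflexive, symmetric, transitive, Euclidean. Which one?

Reflexive: yes — every world is R-related to itself.
Symmetric: no — w1 R w9 but not w9 R w1.
Transitive: no — w1 R w9 and w9 R w10, but not w1 R w10.
Euclidean: no — w1 R w9 and w1 R w1, but not w9 R w1.
Only reflexive holds.

reflexive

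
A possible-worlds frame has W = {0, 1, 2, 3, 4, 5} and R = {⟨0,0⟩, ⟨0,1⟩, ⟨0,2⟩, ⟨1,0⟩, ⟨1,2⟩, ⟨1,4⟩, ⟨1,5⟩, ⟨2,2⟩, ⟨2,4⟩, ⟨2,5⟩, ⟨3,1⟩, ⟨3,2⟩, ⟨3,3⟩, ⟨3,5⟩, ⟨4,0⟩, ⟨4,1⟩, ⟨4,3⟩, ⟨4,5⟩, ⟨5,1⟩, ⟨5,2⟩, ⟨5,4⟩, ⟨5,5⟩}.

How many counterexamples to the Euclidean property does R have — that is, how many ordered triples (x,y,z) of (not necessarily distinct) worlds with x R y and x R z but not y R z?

Enumerating: (0,1,1), (0,2,0), (0,2,1), (1,0,4), (1,0,5), (1,2,0), (1,4,2), (1,4,4), (1,5,0), (2,4,2), (2,4,4), (3,1,1), … and 15 more.
Total: 27.

27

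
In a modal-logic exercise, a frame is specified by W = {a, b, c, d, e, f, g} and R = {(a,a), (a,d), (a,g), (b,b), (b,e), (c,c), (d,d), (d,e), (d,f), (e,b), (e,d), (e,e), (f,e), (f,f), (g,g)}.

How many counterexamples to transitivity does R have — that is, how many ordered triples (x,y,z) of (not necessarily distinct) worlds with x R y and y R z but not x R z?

7

Enumerating: (a,d,e), (a,d,f), (b,e,d), (d,e,b), (e,d,f), (f,e,b), (f,e,d).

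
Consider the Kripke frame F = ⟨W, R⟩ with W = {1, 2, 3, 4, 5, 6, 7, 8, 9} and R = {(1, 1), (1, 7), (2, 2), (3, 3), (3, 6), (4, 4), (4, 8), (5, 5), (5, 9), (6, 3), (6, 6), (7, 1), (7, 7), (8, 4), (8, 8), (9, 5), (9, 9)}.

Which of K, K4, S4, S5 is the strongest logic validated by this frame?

S5

Transitive (axiom 4): yes — every two-step R-path is closed by a direct edge.
Reflexive (axiom T): yes — every world is R-related to itself.
Euclidean (axiom 5): yes — any two successors of a common world are R-related.
So F validates K, K4, S4, S5. The strongest is S5.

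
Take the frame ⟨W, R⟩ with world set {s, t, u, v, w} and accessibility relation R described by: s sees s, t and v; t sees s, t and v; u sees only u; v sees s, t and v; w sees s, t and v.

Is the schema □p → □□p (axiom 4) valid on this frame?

Axiom 4 corresponds to the accessibility relation being transitive.
Transitive: yes — every two-step R-path is closed by a direct edge.

Yes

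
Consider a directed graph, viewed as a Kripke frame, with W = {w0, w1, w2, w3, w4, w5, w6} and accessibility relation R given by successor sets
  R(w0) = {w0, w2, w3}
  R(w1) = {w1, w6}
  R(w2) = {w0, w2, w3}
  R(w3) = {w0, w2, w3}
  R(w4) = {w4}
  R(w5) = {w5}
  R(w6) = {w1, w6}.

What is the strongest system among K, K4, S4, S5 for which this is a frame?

Transitive (axiom 4): yes — every two-step R-path is closed by a direct edge.
Reflexive (axiom T): yes — every world is R-related to itself.
Euclidean (axiom 5): yes — any two successors of a common world are R-related.
So F validates K, K4, S4, S5. The strongest is S5.

S5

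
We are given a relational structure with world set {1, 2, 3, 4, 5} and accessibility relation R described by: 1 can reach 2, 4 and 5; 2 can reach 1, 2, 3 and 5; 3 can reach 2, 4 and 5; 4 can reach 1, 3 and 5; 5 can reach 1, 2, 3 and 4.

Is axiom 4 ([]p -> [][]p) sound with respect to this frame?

No

By correspondence theory, 4 is valid on a frame iff R is transitive.
Transitive: no — 1 R 2 and 2 R 3, but not 1 R 3.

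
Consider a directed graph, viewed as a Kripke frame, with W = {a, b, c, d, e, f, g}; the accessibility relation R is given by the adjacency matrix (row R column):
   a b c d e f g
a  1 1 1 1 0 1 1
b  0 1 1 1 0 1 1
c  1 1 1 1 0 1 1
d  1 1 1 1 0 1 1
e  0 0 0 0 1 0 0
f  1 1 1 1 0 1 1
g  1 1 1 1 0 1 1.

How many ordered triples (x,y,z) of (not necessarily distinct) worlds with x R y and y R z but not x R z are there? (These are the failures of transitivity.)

4

Enumerating: (b,c,a), (b,d,a), (b,f,a), (b,g,a).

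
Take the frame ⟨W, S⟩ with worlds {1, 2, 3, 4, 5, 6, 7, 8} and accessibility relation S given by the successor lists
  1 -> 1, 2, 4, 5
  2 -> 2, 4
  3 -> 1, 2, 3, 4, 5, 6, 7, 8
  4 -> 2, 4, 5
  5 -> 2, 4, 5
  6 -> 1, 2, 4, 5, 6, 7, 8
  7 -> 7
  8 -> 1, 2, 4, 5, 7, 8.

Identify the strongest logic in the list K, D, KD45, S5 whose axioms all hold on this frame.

Serial (axiom D): yes — every world has a successor (e.g. 1 S 1).
Euclidean (axiom 5): no — 1 S 2 and 1 S 5, but not 2 S 5.
Transitive (axiom 4): no — 2 S 4 and 4 S 5, but not 2 S 5.
Reflexive (axiom T): yes — every world is S-related to itself.
So F validates K, D; KD45 would additionally require S to be Euclidean and transitive. The strongest is D.

D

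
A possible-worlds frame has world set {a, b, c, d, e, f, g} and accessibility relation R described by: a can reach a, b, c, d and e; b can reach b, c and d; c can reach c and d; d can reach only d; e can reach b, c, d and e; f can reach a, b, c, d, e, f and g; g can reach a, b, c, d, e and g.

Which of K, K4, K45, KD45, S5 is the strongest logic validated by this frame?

Transitive (axiom 4): yes — every two-step R-path is closed by a direct edge.
Euclidean (axiom 5): no — a R b and a R e, but not b R e.
Serial (axiom D): yes — every world has a successor (e.g. a R a).
Reflexive (axiom T): yes — every world is R-related to itself.
So F validates K, K4; K45 would additionally require R to be Euclidean. The strongest is K4.

K4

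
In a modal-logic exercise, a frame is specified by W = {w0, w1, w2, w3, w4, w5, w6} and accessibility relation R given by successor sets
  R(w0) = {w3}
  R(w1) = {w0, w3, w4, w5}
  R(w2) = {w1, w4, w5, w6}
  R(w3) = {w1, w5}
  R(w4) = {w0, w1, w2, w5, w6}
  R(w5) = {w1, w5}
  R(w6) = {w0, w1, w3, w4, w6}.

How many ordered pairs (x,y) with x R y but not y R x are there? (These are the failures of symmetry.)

11

Enumerating: (w0,w3), (w1,w0), (w2,w1), (w2,w5), (w2,w6), (w3,w5), (w4,w0), (w4,w5), (w6,w0), (w6,w1), (w6,w3).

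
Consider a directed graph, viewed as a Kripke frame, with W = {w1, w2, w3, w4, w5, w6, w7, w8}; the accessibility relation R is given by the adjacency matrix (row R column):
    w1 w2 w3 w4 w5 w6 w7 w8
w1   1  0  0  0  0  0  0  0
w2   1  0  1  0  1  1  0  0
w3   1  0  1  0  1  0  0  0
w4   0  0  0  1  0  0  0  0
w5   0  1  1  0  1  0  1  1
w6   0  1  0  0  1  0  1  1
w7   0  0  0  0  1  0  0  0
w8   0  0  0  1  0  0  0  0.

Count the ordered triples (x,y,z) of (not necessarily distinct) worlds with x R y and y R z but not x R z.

Enumerating: (w2,w5,w2), (w2,w5,w7), (w2,w5,w8), (w2,w6,w2), (w2,w6,w7), (w2,w6,w8), (w3,w5,w2), (w3,w5,w7), (w3,w5,w8), (w5,w2,w1), (w5,w2,w6), (w5,w3,w1), … and 10 more.
Total: 22.

22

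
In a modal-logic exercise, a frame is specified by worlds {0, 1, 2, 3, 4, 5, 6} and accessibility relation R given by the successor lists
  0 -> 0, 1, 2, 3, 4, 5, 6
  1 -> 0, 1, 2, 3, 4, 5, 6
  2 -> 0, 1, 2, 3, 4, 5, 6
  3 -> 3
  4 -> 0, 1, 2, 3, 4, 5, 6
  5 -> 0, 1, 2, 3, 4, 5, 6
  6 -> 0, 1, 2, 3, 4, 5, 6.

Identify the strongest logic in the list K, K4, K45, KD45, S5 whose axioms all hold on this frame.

Transitive (axiom 4): yes — every two-step R-path is closed by a direct edge.
Euclidean (axiom 5): no — 0 R 3 and 0 R 1, but not 3 R 1.
Serial (axiom D): yes — every world has a successor (e.g. 0 R 0).
Reflexive (axiom T): yes — every world is R-related to itself.
So F validates K, K4; K45 would additionally require R to be Euclidean. The strongest is K4.

K4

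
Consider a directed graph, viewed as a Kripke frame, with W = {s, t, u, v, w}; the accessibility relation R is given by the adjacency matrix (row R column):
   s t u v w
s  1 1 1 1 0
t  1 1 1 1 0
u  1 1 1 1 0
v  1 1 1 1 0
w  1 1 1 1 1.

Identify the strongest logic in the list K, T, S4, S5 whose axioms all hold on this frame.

S4

Reflexive (axiom T): yes — every world is R-related to itself.
Transitive (axiom 4): yes — every two-step R-path is closed by a direct edge.
Euclidean (axiom 5): no — w R s and w R w, but not s R w.
So F validates K, T, S4; S5 would additionally require R to be Euclidean. The strongest is S4.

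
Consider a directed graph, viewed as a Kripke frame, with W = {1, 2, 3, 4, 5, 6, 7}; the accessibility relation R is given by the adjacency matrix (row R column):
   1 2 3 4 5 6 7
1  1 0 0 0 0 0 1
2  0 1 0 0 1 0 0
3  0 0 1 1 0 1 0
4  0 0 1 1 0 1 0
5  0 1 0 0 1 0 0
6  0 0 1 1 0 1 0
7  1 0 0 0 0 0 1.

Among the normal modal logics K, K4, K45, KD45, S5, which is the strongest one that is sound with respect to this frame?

S5

Transitive (axiom 4): yes — every two-step R-path is closed by a direct edge.
Euclidean (axiom 5): yes — any two successors of a common world are R-related.
Serial (axiom D): yes — every world has a successor (e.g. 1 R 1).
Reflexive (axiom T): yes — every world is R-related to itself.
So F validates K, K4, K45, KD45, S5. The strongest is S5.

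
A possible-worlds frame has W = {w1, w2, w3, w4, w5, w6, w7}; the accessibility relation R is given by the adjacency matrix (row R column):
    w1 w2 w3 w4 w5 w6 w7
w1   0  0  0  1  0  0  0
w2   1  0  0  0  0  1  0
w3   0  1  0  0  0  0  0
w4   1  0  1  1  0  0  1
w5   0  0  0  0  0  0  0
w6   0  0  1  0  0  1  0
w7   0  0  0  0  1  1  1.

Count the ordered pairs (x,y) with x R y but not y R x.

8

Enumerating: (w2,w1), (w2,w6), (w3,w2), (w4,w3), (w4,w7), (w6,w3), (w7,w5), (w7,w6).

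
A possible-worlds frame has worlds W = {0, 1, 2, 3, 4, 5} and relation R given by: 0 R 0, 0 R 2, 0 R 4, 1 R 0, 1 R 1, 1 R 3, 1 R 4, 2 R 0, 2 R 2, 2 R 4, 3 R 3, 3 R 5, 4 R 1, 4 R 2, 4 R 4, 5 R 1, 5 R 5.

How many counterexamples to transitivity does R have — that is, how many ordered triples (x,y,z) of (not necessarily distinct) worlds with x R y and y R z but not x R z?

Enumerating: (0,4,1), (1,0,2), (1,3,5), (1,4,2), (2,4,1), (3,5,1), (4,1,0), (4,1,3), (4,2,0), (5,1,0), (5,1,3), (5,1,4).

12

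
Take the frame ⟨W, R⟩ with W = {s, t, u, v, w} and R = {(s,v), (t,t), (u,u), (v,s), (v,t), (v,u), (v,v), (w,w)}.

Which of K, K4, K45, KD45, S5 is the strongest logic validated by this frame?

Transitive (axiom 4): no — s R v and v R t, but not s R t.
Euclidean (axiom 5): no — v R s and v R t, but not s R t.
Serial (axiom D): yes — every world has a successor (e.g. s R v).
Reflexive (axiom T): no — s is not related to itself.
So F validates K; K4 would additionally require R to be transitive. The strongest is K.

K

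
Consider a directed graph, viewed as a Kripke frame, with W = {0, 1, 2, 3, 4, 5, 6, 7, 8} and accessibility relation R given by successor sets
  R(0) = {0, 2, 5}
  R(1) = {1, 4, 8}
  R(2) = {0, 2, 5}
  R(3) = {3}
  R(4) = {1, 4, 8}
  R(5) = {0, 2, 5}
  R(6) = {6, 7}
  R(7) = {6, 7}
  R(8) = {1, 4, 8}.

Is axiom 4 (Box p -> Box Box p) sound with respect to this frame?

Axiom 4 corresponds to the accessibility relation being transitive.
Transitive: yes — every two-step R-path is closed by a direct edge.

Yes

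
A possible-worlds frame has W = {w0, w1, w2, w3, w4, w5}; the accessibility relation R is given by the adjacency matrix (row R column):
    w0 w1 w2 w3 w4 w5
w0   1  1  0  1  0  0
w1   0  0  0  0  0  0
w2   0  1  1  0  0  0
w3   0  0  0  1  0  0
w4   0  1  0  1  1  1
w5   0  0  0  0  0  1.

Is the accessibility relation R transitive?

Yes

Transitive: yes — every two-step R-path is closed by a direct edge.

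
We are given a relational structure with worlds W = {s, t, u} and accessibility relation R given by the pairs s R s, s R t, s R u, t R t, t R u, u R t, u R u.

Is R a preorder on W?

Reflexive: yes — every world is R-related to itself.
Transitive: yes — every two-step R-path is closed by a direct edge.
So R is a preorder.

Yes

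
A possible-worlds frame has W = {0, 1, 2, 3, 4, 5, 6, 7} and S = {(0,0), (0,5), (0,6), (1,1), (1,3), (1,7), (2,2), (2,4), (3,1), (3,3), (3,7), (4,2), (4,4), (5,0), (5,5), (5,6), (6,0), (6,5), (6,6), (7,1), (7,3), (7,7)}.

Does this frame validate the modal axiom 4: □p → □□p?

Axiom 4 corresponds to the accessibility relation being transitive.
Transitive: yes — every two-step S-path is closed by a direct edge.

Yes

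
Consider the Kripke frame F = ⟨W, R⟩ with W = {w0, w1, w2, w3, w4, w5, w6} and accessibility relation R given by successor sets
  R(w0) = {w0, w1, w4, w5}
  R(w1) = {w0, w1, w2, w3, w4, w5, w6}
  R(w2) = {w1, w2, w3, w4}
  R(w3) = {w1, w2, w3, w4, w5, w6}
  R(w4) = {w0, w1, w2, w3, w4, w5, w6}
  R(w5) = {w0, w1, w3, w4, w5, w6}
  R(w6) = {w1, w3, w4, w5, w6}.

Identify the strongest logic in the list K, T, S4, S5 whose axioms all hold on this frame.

Reflexive (axiom T): yes — every world is R-related to itself.
Transitive (axiom 4): no — w0 R w1 and w1 R w2, but not w0 R w2.
Euclidean (axiom 5): no — w1 R w0 and w1 R w2, but not w0 R w2.
So F validates K, T; S4 would additionally require R to be transitive. The strongest is T.

T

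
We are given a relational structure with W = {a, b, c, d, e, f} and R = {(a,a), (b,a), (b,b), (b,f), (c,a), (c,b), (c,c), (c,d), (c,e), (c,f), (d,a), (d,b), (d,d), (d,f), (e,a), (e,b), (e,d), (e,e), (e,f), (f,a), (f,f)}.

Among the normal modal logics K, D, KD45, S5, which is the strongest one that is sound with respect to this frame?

Serial (axiom D): yes — every world has a successor (e.g. a R a).
Euclidean (axiom 5): no — b R a and b R f, but not a R f.
Transitive (axiom 4): yes — every two-step R-path is closed by a direct edge.
Reflexive (axiom T): yes — every world is R-related to itself.
So F validates K, D; KD45 would additionally require R to be Euclidean. The strongest is D.

D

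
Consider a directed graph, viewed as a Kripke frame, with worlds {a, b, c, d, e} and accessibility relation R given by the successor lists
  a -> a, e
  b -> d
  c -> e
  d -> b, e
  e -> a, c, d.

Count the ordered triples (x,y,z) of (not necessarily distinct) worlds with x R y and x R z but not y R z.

Enumerating: (a,e,e), (b,d,d), (c,e,e), (d,b,b), (d,b,e), (d,e,b), (d,e,e), (e,a,c), (e,a,d), (e,c,a), (e,c,c), (e,c,d), (e,d,a), (e,d,c), (e,d,d).

15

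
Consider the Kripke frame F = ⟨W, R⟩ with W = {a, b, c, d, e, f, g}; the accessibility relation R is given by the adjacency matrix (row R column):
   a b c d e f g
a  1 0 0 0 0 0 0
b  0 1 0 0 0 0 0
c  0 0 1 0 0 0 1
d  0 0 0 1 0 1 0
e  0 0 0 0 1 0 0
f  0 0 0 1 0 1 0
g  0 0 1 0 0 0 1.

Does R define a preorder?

Yes

Reflexive: yes — every world is R-related to itself.
Transitive: yes — every two-step R-path is closed by a direct edge.
So R is a preorder.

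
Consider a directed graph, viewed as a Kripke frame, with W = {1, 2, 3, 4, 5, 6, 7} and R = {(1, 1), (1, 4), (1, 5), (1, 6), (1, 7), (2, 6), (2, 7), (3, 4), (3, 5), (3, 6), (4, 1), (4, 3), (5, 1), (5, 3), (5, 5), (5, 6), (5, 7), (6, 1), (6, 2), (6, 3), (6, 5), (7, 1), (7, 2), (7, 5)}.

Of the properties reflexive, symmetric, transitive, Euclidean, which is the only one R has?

symmetric

Reflexive: no — 2 is not related to itself.
Symmetric: yes — every pair in R has its reverse in R.
Transitive: no — 1 R 4 and 4 R 3, but not 1 R 3.
Euclidean: no — 1 R 4 and 1 R 5, but not 4 R 5.
Only symmetric holds.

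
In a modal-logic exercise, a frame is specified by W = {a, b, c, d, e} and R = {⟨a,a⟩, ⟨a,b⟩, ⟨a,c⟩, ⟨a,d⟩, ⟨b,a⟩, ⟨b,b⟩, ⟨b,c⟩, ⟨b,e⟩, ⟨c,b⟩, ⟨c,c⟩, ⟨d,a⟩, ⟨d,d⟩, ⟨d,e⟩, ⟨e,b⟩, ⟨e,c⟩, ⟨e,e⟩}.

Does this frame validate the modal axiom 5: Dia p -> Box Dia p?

By correspondence theory, 5 is valid on a frame iff R is Euclidean.
Euclidean: no — a R b and a R d, but not b R d.

No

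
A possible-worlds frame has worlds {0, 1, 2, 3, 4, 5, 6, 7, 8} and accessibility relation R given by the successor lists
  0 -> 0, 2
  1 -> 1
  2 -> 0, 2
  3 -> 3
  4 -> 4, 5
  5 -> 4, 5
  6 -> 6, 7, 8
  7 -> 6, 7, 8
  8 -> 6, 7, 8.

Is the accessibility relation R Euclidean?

Yes

Euclidean: yes — any two successors of a common world are R-related.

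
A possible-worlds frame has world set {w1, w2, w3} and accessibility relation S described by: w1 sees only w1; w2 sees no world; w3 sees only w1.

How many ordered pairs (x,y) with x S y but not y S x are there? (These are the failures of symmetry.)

1

Enumerating: (w3,w1).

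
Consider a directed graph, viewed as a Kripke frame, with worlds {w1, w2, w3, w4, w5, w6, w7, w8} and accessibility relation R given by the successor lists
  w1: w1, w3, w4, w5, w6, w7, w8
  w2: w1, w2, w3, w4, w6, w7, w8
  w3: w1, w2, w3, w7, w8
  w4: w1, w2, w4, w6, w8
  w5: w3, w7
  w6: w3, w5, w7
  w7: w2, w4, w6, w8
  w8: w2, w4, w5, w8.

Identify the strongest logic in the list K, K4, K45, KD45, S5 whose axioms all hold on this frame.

K

Transitive (axiom 4): no — w1 R w3 and w3 R w2, but not w1 R w2.
Euclidean (axiom 5): no — w1 R w3 and w1 R w4, but not w3 R w4.
Serial (axiom D): yes — every world has a successor (e.g. w1 R w1).
Reflexive (axiom T): no — w5 is not related to itself.
So F validates K; K4 would additionally require R to be transitive. The strongest is K.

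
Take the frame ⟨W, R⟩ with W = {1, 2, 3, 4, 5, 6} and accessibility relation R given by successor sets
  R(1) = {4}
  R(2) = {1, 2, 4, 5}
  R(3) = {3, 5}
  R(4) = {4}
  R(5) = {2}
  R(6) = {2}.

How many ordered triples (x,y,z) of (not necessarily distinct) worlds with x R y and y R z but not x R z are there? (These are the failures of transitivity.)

Enumerating: (3,5,2), (5,2,1), (5,2,4), (5,2,5), (6,2,1), (6,2,4), (6,2,5).

7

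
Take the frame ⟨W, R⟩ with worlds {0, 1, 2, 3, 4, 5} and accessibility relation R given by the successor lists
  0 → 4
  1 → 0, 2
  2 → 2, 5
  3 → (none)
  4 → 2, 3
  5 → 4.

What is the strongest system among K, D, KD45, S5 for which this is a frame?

Serial (axiom D): no — 3 has no R-successor.
Euclidean (axiom 5): no — 1 R 0 and 1 R 2, but not 0 R 2.
Transitive (axiom 4): no — 0 R 4 and 4 R 2, but not 0 R 2.
Reflexive (axiom T): no — 0 is not related to itself.
So F validates K; D would additionally require R to be serial. The strongest is K.

K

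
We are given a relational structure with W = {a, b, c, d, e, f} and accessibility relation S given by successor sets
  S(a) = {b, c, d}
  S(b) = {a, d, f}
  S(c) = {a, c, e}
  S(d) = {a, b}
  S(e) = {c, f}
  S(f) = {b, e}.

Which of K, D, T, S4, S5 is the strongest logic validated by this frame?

Serial (axiom D): yes — every world has a successor (e.g. a S b).
Reflexive (axiom T): no — a is not related to itself.
Transitive (axiom 4): no — a S b and b S f, but not a S f.
Euclidean (axiom 5): no — a S b and a S c, but not b S c.
So F validates K, D; T would additionally require S to be reflexive. The strongest is D.

D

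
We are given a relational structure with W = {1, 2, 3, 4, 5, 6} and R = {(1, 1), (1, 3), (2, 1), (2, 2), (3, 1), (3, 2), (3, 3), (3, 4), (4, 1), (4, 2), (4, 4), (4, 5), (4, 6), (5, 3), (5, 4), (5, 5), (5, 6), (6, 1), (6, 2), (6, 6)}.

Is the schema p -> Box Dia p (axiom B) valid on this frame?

By correspondence theory, B is valid on a frame iff R is symmetric.
Symmetric: no — 2 R 1 but not 1 R 2.

No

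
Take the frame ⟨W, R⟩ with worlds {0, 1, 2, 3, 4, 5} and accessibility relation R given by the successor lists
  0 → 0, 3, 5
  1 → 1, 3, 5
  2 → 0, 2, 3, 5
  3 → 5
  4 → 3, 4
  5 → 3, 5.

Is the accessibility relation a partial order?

No

Reflexive: no — 3 is not related to itself.
Transitive: no — 4 R 3 and 3 R 5, but not 4 R 5.
Antisymmetric: no — 3 R 5 and 5 R 3 with 3 ≠ 5.
So R is not a partial order.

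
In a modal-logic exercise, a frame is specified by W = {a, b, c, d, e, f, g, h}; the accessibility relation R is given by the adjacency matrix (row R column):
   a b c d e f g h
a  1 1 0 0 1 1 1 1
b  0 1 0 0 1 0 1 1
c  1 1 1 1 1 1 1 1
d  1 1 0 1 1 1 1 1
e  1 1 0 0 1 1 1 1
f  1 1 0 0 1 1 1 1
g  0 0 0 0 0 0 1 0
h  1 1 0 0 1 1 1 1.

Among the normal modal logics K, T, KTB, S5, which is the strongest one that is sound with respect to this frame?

Reflexive (axiom T): yes — every world is R-related to itself.
Symmetric (axiom B): no — a R b but not b R a.
Euclidean (axiom 5): no — a R b and a R f, but not b R f.
So F validates K, T; KTB would additionally require R to be symmetric. The strongest is T.

T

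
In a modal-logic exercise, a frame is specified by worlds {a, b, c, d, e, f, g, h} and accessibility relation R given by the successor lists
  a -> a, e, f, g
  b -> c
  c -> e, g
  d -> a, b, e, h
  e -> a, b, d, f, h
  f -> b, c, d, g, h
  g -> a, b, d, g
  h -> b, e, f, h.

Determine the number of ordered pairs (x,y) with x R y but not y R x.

16

Enumerating: (a,f), (b,c), (c,e), (c,g), (d,a), (d,b), (d,h), (e,b), (e,f), (f,b), (f,c), (f,d), (f,g), (g,b), (g,d), (h,b).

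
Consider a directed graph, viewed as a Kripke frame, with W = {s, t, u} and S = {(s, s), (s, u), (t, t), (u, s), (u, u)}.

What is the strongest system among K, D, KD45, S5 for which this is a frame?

Serial (axiom D): yes — every world has a successor (e.g. s S s).
Euclidean (axiom 5): yes — any two successors of a common world are S-related.
Transitive (axiom 4): yes — every two-step S-path is closed by a direct edge.
Reflexive (axiom T): yes — every world is S-related to itself.
So F validates K, D, KD45, S5. The strongest is S5.

S5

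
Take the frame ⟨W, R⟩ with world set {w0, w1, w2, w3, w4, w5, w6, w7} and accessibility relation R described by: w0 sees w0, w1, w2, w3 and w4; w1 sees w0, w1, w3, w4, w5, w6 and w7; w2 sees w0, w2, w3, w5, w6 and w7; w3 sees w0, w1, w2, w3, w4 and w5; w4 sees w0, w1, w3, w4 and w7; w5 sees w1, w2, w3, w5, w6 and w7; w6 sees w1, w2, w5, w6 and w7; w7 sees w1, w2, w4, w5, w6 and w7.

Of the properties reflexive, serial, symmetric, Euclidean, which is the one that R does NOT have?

Euclidean

Reflexive: yes — every world is R-related to itself.
Serial: yes — every world has a successor (e.g. w0 R w0).
Symmetric: yes — every pair in R has its reverse in R.
Euclidean: no — w0 R w1 and w0 R w2, but not w1 R w2.
Only Euclidean fails.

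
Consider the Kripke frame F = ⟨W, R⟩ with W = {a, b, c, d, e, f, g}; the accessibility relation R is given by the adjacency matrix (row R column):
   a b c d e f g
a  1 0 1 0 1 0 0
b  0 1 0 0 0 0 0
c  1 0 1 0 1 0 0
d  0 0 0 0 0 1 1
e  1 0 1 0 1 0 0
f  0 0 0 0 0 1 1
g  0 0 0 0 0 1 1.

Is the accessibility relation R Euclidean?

Euclidean: yes — any two successors of a common world are R-related.

Yes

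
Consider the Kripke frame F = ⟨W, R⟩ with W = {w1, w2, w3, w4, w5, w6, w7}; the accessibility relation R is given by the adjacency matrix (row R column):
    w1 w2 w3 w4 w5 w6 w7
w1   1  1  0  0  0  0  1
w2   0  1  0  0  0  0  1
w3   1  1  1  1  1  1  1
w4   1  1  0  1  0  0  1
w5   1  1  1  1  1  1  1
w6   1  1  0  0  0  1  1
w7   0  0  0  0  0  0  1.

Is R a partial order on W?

Reflexive: yes — every world is R-related to itself.
Transitive: yes — every two-step R-path is closed by a direct edge.
Antisymmetric: no — w3 R w5 and w5 R w3 with w3 ≠ w5.
So R is not a partial order.

No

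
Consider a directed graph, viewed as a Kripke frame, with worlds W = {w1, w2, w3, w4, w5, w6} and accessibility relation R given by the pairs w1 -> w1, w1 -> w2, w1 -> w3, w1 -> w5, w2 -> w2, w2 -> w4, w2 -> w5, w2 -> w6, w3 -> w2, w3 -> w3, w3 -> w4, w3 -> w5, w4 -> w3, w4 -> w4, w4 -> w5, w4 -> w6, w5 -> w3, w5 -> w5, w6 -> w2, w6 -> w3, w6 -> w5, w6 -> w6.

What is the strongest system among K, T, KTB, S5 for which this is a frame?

Reflexive (axiom T): yes — every world is R-related to itself.
Symmetric (axiom B): no — w1 R w2 but not w2 R w1.
Euclidean (axiom 5): no — w1 R w2 and w1 R w3, but not w2 R w3.
So F validates K, T; KTB would additionally require R to be symmetric. The strongest is T.

T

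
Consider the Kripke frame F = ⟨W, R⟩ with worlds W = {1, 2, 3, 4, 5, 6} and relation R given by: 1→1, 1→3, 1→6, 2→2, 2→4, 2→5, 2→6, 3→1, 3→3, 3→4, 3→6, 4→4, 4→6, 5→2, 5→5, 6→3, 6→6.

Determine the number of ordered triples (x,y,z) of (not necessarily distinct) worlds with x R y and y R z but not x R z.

Enumerating: (1,3,4), (2,6,3), (4,6,3), (5,2,4), (5,2,6), (6,3,1), (6,3,4).

7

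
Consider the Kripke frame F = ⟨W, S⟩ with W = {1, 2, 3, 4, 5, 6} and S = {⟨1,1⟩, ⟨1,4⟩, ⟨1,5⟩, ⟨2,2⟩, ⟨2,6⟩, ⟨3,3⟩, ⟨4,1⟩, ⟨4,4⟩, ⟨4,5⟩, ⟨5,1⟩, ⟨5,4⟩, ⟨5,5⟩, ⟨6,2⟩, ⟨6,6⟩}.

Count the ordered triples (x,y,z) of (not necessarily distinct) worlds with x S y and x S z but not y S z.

0

S is Euclidean; there are no such tuples.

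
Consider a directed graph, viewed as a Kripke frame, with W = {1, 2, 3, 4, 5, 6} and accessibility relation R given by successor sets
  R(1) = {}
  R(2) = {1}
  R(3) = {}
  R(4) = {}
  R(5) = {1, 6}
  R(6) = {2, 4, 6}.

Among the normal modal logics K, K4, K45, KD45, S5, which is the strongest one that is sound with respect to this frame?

Transitive (axiom 4): no — 5 R 6 and 6 R 2, but not 5 R 2.
Euclidean (axiom 5): no — 5 R 1 and 5 R 6, but not 1 R 6.
Serial (axiom D): no — 1 has no R-successor.
Reflexive (axiom T): no — 1 is not related to itself.
So F validates K; K4 would additionally require R to be transitive. The strongest is K.

K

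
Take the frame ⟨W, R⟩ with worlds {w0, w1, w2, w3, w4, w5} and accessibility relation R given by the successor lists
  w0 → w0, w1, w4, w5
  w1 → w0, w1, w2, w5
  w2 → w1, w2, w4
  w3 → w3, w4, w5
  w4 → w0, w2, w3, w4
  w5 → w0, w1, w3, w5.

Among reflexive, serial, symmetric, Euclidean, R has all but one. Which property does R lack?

Reflexive: yes — every world is R-related to itself.
Serial: yes — every world has a successor (e.g. w0 R w0).
Symmetric: yes — every pair in R has its reverse in R.
Euclidean: no — w0 R w1 and w0 R w4, but not w1 R w4.
Only Euclidean fails.

Euclidean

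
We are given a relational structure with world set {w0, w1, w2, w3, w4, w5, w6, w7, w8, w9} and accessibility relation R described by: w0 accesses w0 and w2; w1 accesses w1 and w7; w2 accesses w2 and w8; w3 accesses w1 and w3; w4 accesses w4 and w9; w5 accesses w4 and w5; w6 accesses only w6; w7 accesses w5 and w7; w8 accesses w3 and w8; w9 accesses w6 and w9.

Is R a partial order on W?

No

Reflexive: yes — every world is R-related to itself.
Transitive: no — w0 R w2 and w2 R w8, but not w0 R w8.
Antisymmetric: yes — no distinct pair is related both ways.
So R is not a partial order.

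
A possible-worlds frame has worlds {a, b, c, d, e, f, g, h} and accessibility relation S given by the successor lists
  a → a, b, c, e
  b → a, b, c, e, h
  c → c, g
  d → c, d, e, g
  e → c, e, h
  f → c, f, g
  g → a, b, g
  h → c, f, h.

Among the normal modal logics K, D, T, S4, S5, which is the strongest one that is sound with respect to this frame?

Serial (axiom D): yes — every world has a successor (e.g. a S a).
Reflexive (axiom T): yes — every world is S-related to itself.
Transitive (axiom 4): no — a S b and b S h, but not a S h.
Euclidean (axiom 5): no — a S c and a S b, but not c S b.
So F validates K, D, T; S4 would additionally require S to be transitive. The strongest is T.

T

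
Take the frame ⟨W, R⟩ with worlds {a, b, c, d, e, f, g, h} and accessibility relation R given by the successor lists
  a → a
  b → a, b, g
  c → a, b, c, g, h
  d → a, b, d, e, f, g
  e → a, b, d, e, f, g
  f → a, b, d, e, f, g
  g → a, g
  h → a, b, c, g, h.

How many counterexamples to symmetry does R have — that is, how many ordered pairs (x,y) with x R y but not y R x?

18

Enumerating: (b,a), (b,g), (c,a), (c,b), (c,g), (d,a), (d,b), (d,g), (e,a), (e,b), (e,g), (f,a), (f,b), (f,g), (g,a), (h,a), (h,b), (h,g).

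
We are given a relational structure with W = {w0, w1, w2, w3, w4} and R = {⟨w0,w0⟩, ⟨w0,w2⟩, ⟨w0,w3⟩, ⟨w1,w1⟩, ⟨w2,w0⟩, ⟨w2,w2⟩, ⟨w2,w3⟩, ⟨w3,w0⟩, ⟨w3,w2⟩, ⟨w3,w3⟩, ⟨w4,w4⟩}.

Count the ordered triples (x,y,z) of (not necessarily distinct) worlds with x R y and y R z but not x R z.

0

R is transitive; there are no such tuples.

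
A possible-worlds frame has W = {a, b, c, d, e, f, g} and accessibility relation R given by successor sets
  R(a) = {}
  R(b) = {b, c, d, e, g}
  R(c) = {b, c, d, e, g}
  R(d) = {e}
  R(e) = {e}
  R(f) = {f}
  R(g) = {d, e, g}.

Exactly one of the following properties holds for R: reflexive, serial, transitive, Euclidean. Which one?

transitive

Reflexive: no — a is not related to itself.
Serial: no — a has no R-successor.
Transitive: yes — every two-step R-path is closed by a direct edge.
Euclidean: no — b R d and b R c, but not d R c.
Only transitive holds.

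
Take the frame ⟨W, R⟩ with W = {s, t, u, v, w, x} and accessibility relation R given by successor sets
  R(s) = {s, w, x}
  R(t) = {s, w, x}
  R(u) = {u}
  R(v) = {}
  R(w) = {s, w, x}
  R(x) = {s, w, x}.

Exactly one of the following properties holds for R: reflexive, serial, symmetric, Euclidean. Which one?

Reflexive: no — t is not related to itself.
Serial: no — v has no R-successor.
Symmetric: no — t R s but not s R t.
Euclidean: yes — any two successors of a common world are R-related.
Only Euclidean holds.

Euclidean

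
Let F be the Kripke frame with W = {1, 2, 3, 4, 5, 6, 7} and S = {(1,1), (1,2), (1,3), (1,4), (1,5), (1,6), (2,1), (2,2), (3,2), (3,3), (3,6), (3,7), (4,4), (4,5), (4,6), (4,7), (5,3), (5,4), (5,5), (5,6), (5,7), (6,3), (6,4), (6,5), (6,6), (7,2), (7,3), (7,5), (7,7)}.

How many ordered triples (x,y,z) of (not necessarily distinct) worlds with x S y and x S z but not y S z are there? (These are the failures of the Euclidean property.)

Enumerating: (1,2,3), (1,2,4), (1,2,5), (1,2,6), (1,3,1), (1,3,4), (1,3,5), (1,4,1), (1,4,2), (1,4,3), (1,5,1), (1,5,2), … and 25 more.
Total: 37.

37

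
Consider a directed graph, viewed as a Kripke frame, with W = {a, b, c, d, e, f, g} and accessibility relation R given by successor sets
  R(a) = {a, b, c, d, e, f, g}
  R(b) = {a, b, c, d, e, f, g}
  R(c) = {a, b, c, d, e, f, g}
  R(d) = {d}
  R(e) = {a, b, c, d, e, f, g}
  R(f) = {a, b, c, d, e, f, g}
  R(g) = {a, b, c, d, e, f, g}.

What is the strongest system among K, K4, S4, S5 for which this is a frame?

S4

Transitive (axiom 4): yes — every two-step R-path is closed by a direct edge.
Reflexive (axiom T): yes — every world is R-related to itself.
Euclidean (axiom 5): no — a R d and a R b, but not d R b.
So F validates K, K4, S4; S5 would additionally require R to be Euclidean. The strongest is S4.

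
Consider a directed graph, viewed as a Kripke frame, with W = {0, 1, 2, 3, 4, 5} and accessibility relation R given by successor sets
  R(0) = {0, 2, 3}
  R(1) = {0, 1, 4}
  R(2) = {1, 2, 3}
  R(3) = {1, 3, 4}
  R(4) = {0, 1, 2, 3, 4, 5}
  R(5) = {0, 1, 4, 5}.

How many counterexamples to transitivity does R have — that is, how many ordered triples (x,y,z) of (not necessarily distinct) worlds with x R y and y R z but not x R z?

19

Enumerating: (0,2,1), (0,3,1), (0,3,4), (1,0,2), (1,0,3), (1,4,2), (1,4,3), (1,4,5), (2,1,0), (2,1,4), (2,3,4), (3,1,0), … and 7 more.
Total: 19.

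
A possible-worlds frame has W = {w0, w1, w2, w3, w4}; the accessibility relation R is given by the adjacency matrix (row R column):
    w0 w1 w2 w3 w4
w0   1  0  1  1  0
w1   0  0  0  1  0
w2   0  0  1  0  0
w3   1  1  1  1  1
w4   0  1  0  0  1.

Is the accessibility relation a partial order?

No

Reflexive: no — w1 is not related to itself.
Transitive: no — w0 R w3 and w3 R w1, but not w0 R w1.
Antisymmetric: no — w0 R w3 and w3 R w0 with w0 ≠ w3.
So R is not a partial order.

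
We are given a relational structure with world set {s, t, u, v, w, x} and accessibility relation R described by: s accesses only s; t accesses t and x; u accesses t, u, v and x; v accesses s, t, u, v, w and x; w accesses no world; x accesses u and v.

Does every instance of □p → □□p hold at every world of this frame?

By correspondence theory, 4 is valid on a frame iff R is transitive.
Transitive: no — t R x and x R u, but not t R u.

No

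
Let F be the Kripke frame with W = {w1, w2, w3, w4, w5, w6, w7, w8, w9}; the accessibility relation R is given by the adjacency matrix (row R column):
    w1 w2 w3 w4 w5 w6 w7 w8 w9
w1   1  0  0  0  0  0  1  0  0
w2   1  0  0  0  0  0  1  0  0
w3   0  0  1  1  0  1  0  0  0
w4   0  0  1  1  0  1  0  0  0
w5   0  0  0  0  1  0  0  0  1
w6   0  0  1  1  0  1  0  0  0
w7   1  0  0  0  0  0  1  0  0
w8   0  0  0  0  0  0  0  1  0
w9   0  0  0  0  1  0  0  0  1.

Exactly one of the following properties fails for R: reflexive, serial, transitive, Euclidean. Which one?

reflexive

Reflexive: no — w2 is not related to itself.
Serial: yes — every world has a successor (e.g. w1 R w1).
Transitive: yes — every two-step R-path is closed by a direct edge.
Euclidean: yes — any two successors of a common world are R-related.
Only reflexive fails.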